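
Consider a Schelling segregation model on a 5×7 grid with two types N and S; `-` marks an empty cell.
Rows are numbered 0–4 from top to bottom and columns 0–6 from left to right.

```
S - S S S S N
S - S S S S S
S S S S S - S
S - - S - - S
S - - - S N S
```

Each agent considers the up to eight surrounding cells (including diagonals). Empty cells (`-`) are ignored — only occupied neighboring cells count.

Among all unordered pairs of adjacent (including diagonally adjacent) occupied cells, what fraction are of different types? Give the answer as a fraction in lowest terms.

Scan each occupied cell's neighbors to the right and below (and the two forward diagonals) so each pair is counted once.
From row 0: 3 unlike of 18 pairs (running 3/18).
From row 1: 0 unlike of 17 pairs (running 3/35).
From row 2: 0 unlike of 10 pairs (running 3/45).
From row 3: 1 unlike of 4 pairs (running 4/49).
From row 4: 2 unlike of 2 pairs (running 6/51).
Total adjacent occupied pairs: 51; unlike-type pairs: 6.
6/51 reduces to 2/17.

2/17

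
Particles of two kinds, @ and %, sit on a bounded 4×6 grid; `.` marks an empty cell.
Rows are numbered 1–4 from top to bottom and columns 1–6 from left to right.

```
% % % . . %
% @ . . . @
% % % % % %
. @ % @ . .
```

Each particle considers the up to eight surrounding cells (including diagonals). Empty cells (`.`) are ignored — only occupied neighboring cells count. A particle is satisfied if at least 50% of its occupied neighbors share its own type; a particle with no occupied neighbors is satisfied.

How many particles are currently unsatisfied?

5

(1,1)% 2/3 satisfied
(1,2)% 3/4 satisfied
(1,3)% 1/2 satisfied
(1,6)% 0/1 not
(2,1)% 4/5 satisfied
(2,2)@ 0/7 not
(2,6)@ 0/3 not
(3,1)% 2/4 satisfied
(3,2)% 4/6 satisfied
(3,3)% 3/6 satisfied
(3,4)% 3/4 satisfied
(3,5)% 2/4 satisfied
(3,6)% 1/2 satisfied
(4,2)@ 0/4 not
(4,3)% 3/5 satisfied
(4,4)@ 0/4 not
Unsatisfied: (1,6), (2,2), (2,6), (4,2), (4,4) — 5 in total.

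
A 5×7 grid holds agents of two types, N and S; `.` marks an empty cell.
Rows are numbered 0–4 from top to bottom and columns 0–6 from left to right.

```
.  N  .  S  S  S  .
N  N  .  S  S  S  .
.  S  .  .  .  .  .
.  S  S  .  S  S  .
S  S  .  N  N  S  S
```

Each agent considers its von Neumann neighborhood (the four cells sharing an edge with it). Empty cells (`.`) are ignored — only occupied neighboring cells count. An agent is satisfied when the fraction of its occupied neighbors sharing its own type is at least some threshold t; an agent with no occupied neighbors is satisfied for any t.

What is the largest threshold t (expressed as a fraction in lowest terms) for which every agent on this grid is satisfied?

1/3

Row 0: (0,1)N 1/1 · (0,3)S 2/2 · (0,4)S 3/3 · (0,5)S 2/2
Row 1: (1,0)N 1/1 · (1,1)N 2/3 · (1,3)S 2/2 · (1,4)S 3/3 · (1,5)S 2/2
Row 2: (2,1)S 1/2
Row 3: (3,1)S 3/3 · (3,2)S 1/1 · (3,4)S 1/2 · (3,5)S 2/2
Row 4: (4,0)S 1/1 · (4,1)S 2/2 · (4,3)N 1/1 · (4,4)N 1/3 · (4,5)S 2/3 · (4,6)S 1/1
The smallest same-type fraction is 1/3 at (4,4), which reduces to 1/3. Any threshold above that leaves this agent unsatisfied.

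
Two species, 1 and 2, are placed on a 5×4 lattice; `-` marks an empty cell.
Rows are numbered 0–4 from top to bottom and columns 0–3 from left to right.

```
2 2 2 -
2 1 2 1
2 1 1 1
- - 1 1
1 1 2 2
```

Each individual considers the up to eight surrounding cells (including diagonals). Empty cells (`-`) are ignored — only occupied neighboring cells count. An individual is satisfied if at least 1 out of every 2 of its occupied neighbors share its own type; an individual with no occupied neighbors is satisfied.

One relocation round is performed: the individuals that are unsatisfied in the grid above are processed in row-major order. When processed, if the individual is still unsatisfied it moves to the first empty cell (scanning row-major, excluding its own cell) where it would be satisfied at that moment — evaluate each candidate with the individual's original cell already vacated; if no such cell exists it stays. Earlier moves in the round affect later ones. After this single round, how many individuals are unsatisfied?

2

Initially unsatisfied (in order): (1,1), (1,2), (2,0), (4,2), (4,3).
  (1,1) → (3,0).
  (1,2) → (0,3).
  (2,0) → (1,1).
  (4,2) → (1,2).
  (4,3) → (2,0).
Resulting grid:
2 2 2 2
2 2 2 1
2 1 1 1
1 - 1 1
1 1 - -
Unsatisfied now: (1,3), (2,1).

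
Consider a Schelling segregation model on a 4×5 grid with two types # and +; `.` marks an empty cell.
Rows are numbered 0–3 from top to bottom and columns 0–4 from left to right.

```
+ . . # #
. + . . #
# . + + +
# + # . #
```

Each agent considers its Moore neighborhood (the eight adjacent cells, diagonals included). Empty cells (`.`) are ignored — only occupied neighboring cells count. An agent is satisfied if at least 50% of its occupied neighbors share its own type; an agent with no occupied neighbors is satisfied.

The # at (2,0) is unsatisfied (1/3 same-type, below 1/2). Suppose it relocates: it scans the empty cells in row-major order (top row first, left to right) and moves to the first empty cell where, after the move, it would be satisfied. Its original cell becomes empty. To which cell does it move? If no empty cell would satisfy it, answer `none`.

Vacating (2,0). Empty cells in order:
  (0,1): 0/2 same-type → still unsatisfied.
  (0,2): 1/2 same-type → satisfied — stop here.

(0,2)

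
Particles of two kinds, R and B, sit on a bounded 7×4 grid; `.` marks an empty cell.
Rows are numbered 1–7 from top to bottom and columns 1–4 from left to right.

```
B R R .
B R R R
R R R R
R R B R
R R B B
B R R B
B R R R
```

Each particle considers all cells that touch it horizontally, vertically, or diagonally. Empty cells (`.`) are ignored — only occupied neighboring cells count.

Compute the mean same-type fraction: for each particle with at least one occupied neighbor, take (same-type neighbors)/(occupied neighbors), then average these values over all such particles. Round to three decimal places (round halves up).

0.635

(1,1)B 1/3
(1,2)R 3/5
(1,3)R 4/4
(2,1)B 1/5
(2,2)R 6/8
(2,3)R 7/7
(2,4)R 4/4
(3,1)R 4/5
(3,2)R 6/8
(3,3)R 7/8
(3,4)R 4/5
(4,1)R 5/5
(4,2)R 6/8
(4,3)B 2/8
(4,4)R 2/5
(5,1)R 4/5
(5,2)R 5/8
(5,3)B 3/8
(5,4)B 3/5
(6,1)B 1/5
(6,2)R 5/8
(6,3)R 5/8
(6,4)B 2/5
(7,1)B 1/3
(7,2)R 3/5
(7,3)R 4/5
(7,4)R 2/3
Sum over 27 particles: 1/3 + 3/5 + 4/4 + 1/5 + 6/8 + 7/7 + 4/4 + 4/5 + 6/8 + 7/8 + 4/5 + 5/5 + 6/8 + 2/8 + 2/5 + 4/5 + 5/8 + 3/8 + 3/5 + 1/5 + 5/8 + 5/8 + 2/5 + 1/3 + 3/5 + 4/5 + 2/3 = 2059/120; mean = 2059/120 ÷ 27 = 2059/3240 = 0.635493… → 0.635.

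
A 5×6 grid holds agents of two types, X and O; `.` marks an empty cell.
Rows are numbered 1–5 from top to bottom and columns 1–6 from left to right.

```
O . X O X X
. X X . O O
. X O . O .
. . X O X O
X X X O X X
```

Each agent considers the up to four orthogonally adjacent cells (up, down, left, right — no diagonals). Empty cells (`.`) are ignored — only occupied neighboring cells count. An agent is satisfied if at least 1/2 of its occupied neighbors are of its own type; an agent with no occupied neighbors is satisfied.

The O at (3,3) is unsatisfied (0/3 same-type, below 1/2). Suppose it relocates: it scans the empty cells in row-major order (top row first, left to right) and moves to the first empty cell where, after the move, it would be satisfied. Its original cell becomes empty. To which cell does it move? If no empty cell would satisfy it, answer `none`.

Vacating (3,3). Empty cells in order:
  (1,2): 1/3 same-type → still unsatisfied.
  (2,1): 1/2 same-type → satisfied — stop here.

(2,1)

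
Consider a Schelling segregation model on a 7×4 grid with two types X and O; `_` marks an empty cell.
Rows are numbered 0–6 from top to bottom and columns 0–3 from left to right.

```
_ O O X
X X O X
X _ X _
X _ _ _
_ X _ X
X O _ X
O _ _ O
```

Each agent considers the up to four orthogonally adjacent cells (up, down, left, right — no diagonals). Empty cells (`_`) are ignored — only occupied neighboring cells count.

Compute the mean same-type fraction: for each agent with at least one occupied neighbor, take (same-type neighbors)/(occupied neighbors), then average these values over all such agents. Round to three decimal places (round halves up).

Row 0: (0,1)O 1/2 · (0,2)O 2/3 · (0,3)X 1/2
Row 1: (1,0)X 2/2 · (1,1)X 1/3 · (1,2)O 1/4 · (1,3)X 1/2
Row 2: (2,0)X 2/2 · (2,2)X 0/1
Row 3: (3,0)X 1/1
Row 4: (4,1)X 0/1 · (4,3)X 1/1
Row 5: (5,0)X 0/2 · (5,1)O 0/2 · (5,3)X 1/2
Row 6: (6,0)O 0/1 · (6,3)O 0/1
Sum over 17 agents: 1/2 + 2/3 + 1/2 + 2/2 + 1/3 + 1/4 + 1/2 + 2/2 + 0/1 + 1/1 + 0/1 + 1/1 + 0/2 + 0/2 + 1/2 + 0/1 + 0/1 = 29/4; mean = 29/4 ÷ 17 = 29/68 = 0.426470… → 0.426.

0.426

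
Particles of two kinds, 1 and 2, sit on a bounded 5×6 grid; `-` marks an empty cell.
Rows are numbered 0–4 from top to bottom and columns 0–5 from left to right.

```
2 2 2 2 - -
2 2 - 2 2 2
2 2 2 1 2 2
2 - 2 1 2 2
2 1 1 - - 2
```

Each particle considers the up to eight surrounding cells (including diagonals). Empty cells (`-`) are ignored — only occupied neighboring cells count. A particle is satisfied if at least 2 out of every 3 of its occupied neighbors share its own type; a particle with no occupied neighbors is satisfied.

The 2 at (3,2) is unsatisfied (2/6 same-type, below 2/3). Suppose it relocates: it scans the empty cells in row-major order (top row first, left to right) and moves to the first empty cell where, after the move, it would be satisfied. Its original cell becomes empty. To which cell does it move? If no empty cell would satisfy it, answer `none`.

(0,4)

Vacating (3,2). Empty cells in order:
  (0,4): 4/4 same-type → satisfied — stop here.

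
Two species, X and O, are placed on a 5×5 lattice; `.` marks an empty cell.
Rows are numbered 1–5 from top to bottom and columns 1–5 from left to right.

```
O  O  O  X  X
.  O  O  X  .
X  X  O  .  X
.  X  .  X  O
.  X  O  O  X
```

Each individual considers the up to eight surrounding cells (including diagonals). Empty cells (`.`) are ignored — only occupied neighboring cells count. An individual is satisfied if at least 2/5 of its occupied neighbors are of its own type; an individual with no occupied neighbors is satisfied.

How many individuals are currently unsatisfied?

5

Row 1: (1,1)O 2/2 ok · (1,2)O 4/4 ok · (1,3)O 3/5 ok · (1,4)X 2/4 ok · (1,5)X 2/2 ok
Row 2: (2,2)O 5/7 ok · (2,3)O 4/7 ok · (2,4)X 3/6 ok
Row 3: (3,1)X 2/3 ok · (3,2)X 2/5 ok · (3,3)O 2/6 unhappy · (3,5)X 2/3 ok
Row 4: (4,2)X 3/5 ok · (4,4)X 2/6 unhappy · (4,5)O 1/4 unhappy
Row 5: (5,2)X 1/2 ok · (5,3)O 1/4 unhappy · (5,4)O 2/4 ok · (5,5)X 1/3 unhappy
Unsatisfied: (3,3), (4,4), (4,5), (5,3), (5,5) — 5 in total.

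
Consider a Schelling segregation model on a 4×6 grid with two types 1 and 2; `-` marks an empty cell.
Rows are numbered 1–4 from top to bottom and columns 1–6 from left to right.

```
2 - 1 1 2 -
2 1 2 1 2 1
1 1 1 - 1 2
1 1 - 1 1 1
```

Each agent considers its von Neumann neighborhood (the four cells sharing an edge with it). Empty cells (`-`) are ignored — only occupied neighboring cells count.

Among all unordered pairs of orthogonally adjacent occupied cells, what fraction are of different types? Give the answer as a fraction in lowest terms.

1/2

Scan each occupied cell's neighbors to the right and below so each pair is counted once.
Row 1: 2(1,1)–2(2,1)= 1(1,3)–1(1,4)= 1(1,3)–2(2,3)≠ 1(1,4)–2(1,5)≠ 1(1,4)–1(2,4)= 2(1,5)–2(2,5)=  → 2/6 unlike.
Row 2: 2(2,1)–1(2,2)≠ 2(2,1)–1(3,1)≠ 1(2,2)–2(2,3)≠ 1(2,2)–1(3,2)= 2(2,3)–1(2,4)≠ 2(2,3)–1(3,3)≠ 1(2,4)–2(2,5)≠ 2(2,5)–1(2,6)≠ 2(2,5)–1(3,5)≠ 1(2,6)–2(3,6)≠  → 9/10 unlike.
Row 3: 1(3,1)–1(3,2)= 1(3,1)–1(4,1)= 1(3,2)–1(3,3)= 1(3,2)–1(4,2)= 1(3,5)–2(3,6)≠ 1(3,5)–1(4,5)= 2(3,6)–1(4,6)≠  → 2/7 unlike.
Row 4: 1(4,1)–1(4,2)= 1(4,4)–1(4,5)= 1(4,5)–1(4,6)=  → 0/3 unlike.
Total adjacent occupied pairs: 26; unlike-type pairs: 13.
13/26 reduces to 1/2.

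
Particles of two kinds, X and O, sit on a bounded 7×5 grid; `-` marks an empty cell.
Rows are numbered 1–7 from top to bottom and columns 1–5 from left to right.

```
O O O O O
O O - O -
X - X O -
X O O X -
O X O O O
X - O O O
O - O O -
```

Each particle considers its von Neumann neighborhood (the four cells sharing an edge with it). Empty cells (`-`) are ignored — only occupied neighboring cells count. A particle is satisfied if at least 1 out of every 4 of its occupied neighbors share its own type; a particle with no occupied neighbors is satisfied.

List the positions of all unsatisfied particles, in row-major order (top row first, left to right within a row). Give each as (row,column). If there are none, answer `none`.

Row 1: (1,1)O 2/2 ok · (1,2)O 3/3 ok · (1,3)O 2/2 ok · (1,4)O 3/3 ok · (1,5)O 1/1 ok
Row 2: (2,1)O 2/3 ok · (2,2)O 2/2 ok · (2,4)O 2/2 ok
Row 3: (3,1)X 1/2 ok · (3,3)X 0/2 unhappy · (3,4)O 1/3 ok
Row 4: (4,1)X 1/3 ok · (4,2)O 1/3 ok · (4,3)O 2/4 ok · (4,4)X 0/3 unhappy
Row 5: (5,1)O 0/3 unhappy · (5,2)X 0/3 unhappy · (5,3)O 3/4 ok · (5,4)O 3/4 ok · (5,5)O 2/2 ok
Row 6: (6,1)X 0/2 unhappy · (6,3)O 3/3 ok · (6,4)O 4/4 ok · (6,5)O 2/2 ok
Row 7: (7,1)O 0/1 unhappy · (7,3)O 2/2 ok · (7,4)O 2/2 ok

(3,3), (4,4), (5,1), (5,2), (6,1), (7,1)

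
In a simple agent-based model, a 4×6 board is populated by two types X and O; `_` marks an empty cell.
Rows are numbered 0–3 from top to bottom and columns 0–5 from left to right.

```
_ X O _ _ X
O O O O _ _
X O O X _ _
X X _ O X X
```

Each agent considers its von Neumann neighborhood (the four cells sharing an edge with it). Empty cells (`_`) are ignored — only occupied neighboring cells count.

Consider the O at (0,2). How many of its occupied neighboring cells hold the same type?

1

Occupied neighbors of (0,2): (1,2)=O, (0,1)=X.
Same type (O): 1 of 2.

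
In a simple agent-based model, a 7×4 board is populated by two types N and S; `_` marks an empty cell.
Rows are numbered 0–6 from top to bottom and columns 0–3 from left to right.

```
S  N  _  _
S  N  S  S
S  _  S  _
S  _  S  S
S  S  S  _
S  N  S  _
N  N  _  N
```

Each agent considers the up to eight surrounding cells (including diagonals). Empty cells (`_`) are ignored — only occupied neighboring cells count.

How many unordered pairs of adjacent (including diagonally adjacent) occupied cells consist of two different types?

Scan each occupied cell's neighbors to the right and below (and the two forward diagonals) so each pair is counted once.
Row 0: S(0,0)–N(0,1)≠ S(0,0)–S(1,0)= S(0,0)–N(1,1)≠ N(0,1)–N(1,1)= N(0,1)–S(1,2)≠ N(0,1)–S(1,0)≠  → 4/6 unlike.
Row 1: S(1,0)–N(1,1)≠ S(1,0)–S(2,0)= N(1,1)–S(1,2)≠ N(1,1)–S(2,2)≠ N(1,1)–S(2,0)≠ S(1,2)–S(1,3)= S(1,2)–S(2,2)= S(1,3)–S(2,2)=  → 4/8 unlike.
Row 2: S(2,0)–S(3,0)= S(2,2)–S(3,2)= S(2,2)–S(3,3)=  → 0/3 unlike.
Row 3: S(3,0)–S(4,0)= S(3,0)–S(4,1)= S(3,2)–S(3,3)= S(3,2)–S(4,2)= S(3,2)–S(4,1)= S(3,3)–S(4,2)=  → 0/6 unlike.
Row 4: S(4,0)–S(4,1)= S(4,0)–S(5,0)= S(4,0)–N(5,1)≠ S(4,1)–S(4,2)= S(4,1)–N(5,1)≠ S(4,1)–S(5,2)= S(4,1)–S(5,0)= S(4,2)–S(5,2)= S(4,2)–N(5,1)≠  → 3/9 unlike.
Row 5: S(5,0)–N(5,1)≠ S(5,0)–N(6,0)≠ S(5,0)–N(6,1)≠ N(5,1)–S(5,2)≠ N(5,1)–N(6,1)= N(5,1)–N(6,0)= S(5,2)–N(6,3)≠ S(5,2)–N(6,1)≠  → 6/8 unlike.
Row 6: N(6,0)–N(6,1)=  → 0/1 unlike.
Total adjacent occupied pairs: 41; unlike-type pairs: 17.

17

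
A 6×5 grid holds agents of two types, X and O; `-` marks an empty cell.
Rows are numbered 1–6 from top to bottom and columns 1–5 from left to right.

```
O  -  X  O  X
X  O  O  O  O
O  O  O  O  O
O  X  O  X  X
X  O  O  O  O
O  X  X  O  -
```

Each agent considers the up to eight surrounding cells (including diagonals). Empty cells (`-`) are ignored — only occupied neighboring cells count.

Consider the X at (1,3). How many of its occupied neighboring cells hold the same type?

0

Occupied neighbors of (1,3): (1,4)=O, (2,2)=O, (2,3)=O, (2,4)=O.
Same type (X): 0 of 4.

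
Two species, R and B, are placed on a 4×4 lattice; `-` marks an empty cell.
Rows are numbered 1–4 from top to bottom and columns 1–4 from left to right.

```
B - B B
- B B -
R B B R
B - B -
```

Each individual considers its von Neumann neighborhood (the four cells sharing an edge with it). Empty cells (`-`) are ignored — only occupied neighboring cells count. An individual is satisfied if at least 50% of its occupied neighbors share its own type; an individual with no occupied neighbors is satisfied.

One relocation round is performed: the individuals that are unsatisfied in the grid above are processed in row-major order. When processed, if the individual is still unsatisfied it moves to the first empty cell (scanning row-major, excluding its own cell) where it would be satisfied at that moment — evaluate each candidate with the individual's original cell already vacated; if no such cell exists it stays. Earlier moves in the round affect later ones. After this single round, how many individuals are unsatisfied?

Initially unsatisfied (in order): (3,1), (3,4), (4,1).
  (3,1) → (4,4).
  (3,4): now satisfied by earlier moves; stays.
  (4,1): now satisfied by earlier moves; stays.
Resulting grid:
B - B B
- B B -
- B B R
B - B R
All satisfied now.

0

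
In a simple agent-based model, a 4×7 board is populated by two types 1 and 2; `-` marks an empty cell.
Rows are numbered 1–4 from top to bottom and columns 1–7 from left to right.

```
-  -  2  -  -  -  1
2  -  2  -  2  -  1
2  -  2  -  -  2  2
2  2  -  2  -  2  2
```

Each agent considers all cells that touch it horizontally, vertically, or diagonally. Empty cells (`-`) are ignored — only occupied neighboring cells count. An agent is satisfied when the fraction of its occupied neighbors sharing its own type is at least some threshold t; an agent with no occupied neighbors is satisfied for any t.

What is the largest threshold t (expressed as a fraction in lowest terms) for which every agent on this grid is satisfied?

(1,3)2 1/1
(1,7)1 1/1
(2,1)2 1/1
(2,3)2 2/2
(2,5)2 1/1
(2,7)1 1/3
(3,1)2 3/3
(3,3)2 3/3
(3,6)2 4/5
(3,7)2 3/4
(4,1)2 2/2
(4,2)2 3/3
(4,4)2 1/1
(4,6)2 3/3
(4,7)2 3/3
The smallest same-type fraction is 1/3 at (2,7), which reduces to 1/3. Any threshold above that leaves this agent unsatisfied.

1/3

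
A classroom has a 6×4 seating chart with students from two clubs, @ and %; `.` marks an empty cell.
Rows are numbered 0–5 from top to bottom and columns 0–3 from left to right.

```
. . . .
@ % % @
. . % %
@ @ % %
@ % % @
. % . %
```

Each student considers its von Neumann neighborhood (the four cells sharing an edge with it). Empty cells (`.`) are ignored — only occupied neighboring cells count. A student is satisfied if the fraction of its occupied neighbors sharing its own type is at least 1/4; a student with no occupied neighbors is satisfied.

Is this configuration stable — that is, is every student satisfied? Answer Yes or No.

No

Row 1: (1,0)@ 0/1 ✗ · (1,1)% 1/2 ✓ · (1,2)% 2/3 ✓ · (1,3)@ 0/2 ✗
Row 2: (2,2)% 3/3 ✓ · (2,3)% 2/3 ✓
Row 3: (3,0)@ 2/2 ✓ · (3,1)@ 1/3 ✓ · (3,2)% 3/4 ✓ · (3,3)% 2/3 ✓
Row 4: (4,0)@ 1/2 ✓ · (4,1)% 2/4 ✓ · (4,2)% 2/3 ✓ · (4,3)@ 0/3 ✗
Row 5: (5,1)% 1/1 ✓ · (5,3)% 0/1 ✗
For instance (1,0) has only 0/1 same-type neighbors, below 1/4.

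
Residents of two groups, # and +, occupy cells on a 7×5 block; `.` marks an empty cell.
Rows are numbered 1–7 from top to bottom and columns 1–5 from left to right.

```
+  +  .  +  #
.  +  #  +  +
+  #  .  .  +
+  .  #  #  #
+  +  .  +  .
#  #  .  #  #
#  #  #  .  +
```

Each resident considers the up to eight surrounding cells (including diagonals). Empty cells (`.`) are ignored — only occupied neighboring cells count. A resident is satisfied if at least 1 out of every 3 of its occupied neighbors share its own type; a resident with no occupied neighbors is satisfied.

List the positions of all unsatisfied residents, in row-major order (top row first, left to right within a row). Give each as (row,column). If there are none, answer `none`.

(1,1)+ 2/2 ok
(1,2)+ 2/3 ok
(1,4)+ 2/4 ok
(1,5)# 0/3 unhappy
(2,2)+ 3/5 ok
(2,3)# 1/5 unhappy
(2,4)+ 3/5 ok
(2,5)+ 3/4 ok
(3,1)+ 2/3 ok
(3,2)# 2/5 ok
(3,5)+ 2/4 ok
(4,1)+ 3/4 ok
(4,3)# 2/4 ok
(4,4)# 2/4 ok
(4,5)# 1/3 ok
(5,1)+ 2/4 ok
(5,2)+ 2/5 ok
(5,4)+ 0/5 unhappy
(6,1)# 3/5 ok
(6,2)# 4/6 ok
(6,4)# 2/4 ok
(6,5)# 1/3 ok
(7,1)# 3/3 ok
(7,2)# 4/4 ok
(7,3)# 3/3 ok
(7,5)+ 0/2 unhappy

(1,5), (2,3), (5,4), (7,5)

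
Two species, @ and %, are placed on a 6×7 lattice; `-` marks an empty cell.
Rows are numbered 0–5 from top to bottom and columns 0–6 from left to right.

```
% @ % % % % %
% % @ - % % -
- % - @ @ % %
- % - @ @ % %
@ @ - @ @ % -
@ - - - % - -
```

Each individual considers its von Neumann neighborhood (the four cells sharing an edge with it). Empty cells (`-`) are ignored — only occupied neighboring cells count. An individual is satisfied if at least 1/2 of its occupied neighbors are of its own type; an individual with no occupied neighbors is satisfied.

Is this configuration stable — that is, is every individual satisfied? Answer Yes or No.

No

Row 0: (0,0)% 1/2 ok · (0,1)@ 0/3 unhappy · (0,2)% 1/3 unhappy · (0,3)% 2/2 ok · (0,4)% 3/3 ok · (0,5)% 3/3 ok · (0,6)% 1/1 ok
Row 1: (1,0)% 2/2 ok · (1,1)% 2/4 ok · (1,2)@ 0/2 unhappy · (1,4)% 2/3 ok · (1,5)% 3/3 ok
Row 2: (2,1)% 2/2 ok · (2,3)@ 2/2 ok · (2,4)@ 2/4 ok · (2,5)% 3/4 ok · (2,6)% 2/2 ok
Row 3: (3,1)% 1/2 ok · (3,3)@ 3/3 ok · (3,4)@ 3/4 ok · (3,5)% 3/4 ok · (3,6)% 2/2 ok
Row 4: (4,0)@ 2/2 ok · (4,1)@ 1/2 ok · (4,3)@ 2/2 ok · (4,4)@ 2/4 ok · (4,5)% 1/2 ok
Row 5: (5,0)@ 1/1 ok · (5,4)% 0/1 unhappy
For instance (0,1) has only 0/3 same-type neighbors, below 1/2.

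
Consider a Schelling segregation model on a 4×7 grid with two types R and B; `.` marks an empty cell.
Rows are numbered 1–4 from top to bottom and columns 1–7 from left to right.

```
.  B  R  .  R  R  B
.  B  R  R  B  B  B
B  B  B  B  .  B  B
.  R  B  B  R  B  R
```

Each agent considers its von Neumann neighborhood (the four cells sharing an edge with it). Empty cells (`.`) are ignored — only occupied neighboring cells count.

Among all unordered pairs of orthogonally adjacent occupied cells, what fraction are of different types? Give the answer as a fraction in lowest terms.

7/16

Scan each occupied cell's neighbors to the right and below so each pair is counted once.
From row 1: 4 unlike of 8 pairs (running 4/8).
From row 2: 4 unlike of 10 pairs (running 8/18).
From row 3: 2 unlike of 9 pairs (running 10/27).
From row 4: 4 unlike of 5 pairs (running 14/32).
Total adjacent occupied pairs: 32; unlike-type pairs: 14.
14/32 reduces to 7/16.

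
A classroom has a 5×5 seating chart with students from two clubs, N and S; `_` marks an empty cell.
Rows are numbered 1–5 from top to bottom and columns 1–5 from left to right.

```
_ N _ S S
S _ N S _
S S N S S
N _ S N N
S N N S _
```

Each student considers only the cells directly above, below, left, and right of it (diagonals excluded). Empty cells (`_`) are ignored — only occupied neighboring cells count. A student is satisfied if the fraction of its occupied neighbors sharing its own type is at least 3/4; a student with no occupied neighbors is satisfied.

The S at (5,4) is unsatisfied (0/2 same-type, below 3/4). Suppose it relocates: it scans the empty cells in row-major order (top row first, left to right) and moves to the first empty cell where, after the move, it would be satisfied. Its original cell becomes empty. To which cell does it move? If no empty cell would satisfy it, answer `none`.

Vacating (5,4). Empty cells in order:
  (1,1): 1/2 same-type → still unsatisfied.
  (1,3): 1/3 same-type → still unsatisfied.
  (2,2): 2/4 same-type → still unsatisfied.
  (2,5): 3/3 same-type → satisfied — stop here.

(2,5)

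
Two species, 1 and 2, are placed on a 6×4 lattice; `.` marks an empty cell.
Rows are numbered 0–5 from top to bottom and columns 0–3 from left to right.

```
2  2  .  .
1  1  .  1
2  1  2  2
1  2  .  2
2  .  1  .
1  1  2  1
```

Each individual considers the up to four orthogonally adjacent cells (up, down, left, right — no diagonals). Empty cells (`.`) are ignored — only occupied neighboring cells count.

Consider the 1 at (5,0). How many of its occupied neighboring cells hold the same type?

1

Occupied neighbors of (5,0): (4,0)=2, (5,1)=1.
Same type (1): 1 of 2.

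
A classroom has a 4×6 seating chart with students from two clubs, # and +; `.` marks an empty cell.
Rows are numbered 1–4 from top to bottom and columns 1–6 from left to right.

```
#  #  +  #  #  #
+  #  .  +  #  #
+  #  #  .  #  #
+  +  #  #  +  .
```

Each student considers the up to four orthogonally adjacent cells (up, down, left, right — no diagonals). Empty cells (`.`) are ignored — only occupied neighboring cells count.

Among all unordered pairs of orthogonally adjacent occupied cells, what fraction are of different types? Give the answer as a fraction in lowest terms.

Scan each occupied cell's neighbors to the right and below so each pair is counted once.
From row 1: 4 unlike of 10 pairs (running 4/10).
From row 2: 2 unlike of 7 pairs (running 6/17).
From row 3: 3 unlike of 7 pairs (running 9/24).
From row 4: 2 unlike of 4 pairs (running 11/28).
Total adjacent occupied pairs: 28; unlike-type pairs: 11.
11/28 is already in lowest terms.

11/28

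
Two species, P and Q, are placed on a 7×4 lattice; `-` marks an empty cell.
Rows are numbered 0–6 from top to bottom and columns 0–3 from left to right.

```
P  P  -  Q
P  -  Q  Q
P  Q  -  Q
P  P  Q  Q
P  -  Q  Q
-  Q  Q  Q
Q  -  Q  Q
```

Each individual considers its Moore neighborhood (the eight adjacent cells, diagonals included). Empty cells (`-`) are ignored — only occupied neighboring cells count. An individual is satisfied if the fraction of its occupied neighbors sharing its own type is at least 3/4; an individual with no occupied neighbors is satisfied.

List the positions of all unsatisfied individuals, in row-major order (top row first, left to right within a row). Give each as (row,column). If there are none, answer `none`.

(0,0)P 2/2 satisfied
(0,1)P 2/3 not
(0,3)Q 2/2 satisfied
(1,0)P 3/4 satisfied
(1,2)Q 4/5 satisfied
(1,3)Q 3/3 satisfied
(2,0)P 3/4 satisfied
(2,1)Q 2/6 not
(2,3)Q 4/4 satisfied
(3,0)P 3/4 satisfied
(3,1)P 3/6 not
(3,2)Q 5/6 satisfied
(3,3)Q 4/4 satisfied
(4,0)P 2/3 not
(4,2)Q 6/7 satisfied
(4,3)Q 5/5 satisfied
(5,1)Q 4/5 satisfied
(5,2)Q 6/6 satisfied
(5,3)Q 5/5 satisfied
(6,0)Q 1/1 satisfied
(6,2)Q 4/4 satisfied
(6,3)Q 3/3 satisfied

(0,1), (2,1), (3,1), (4,0)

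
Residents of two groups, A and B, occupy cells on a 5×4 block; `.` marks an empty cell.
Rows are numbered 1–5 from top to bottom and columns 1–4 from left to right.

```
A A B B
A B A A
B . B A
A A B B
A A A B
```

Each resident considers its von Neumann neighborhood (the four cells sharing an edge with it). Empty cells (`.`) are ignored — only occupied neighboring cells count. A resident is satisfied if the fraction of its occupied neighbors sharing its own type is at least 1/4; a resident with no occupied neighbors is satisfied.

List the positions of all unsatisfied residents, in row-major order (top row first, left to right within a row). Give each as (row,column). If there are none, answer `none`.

(2,2), (3,1)

(1,1)A 2/2 ✓
(1,2)A 1/3 ✓
(1,3)B 1/3 ✓
(1,4)B 1/2 ✓
(2,1)A 1/3 ✓
(2,2)B 0/3 ✗
(2,3)A 1/4 ✓
(2,4)A 2/3 ✓
(3,1)B 0/2 ✗
(3,3)B 1/3 ✓
(3,4)A 1/3 ✓
(4,1)A 2/3 ✓
(4,2)A 2/3 ✓
(4,3)B 2/4 ✓
(4,4)B 2/3 ✓
(5,1)A 2/2 ✓
(5,2)A 3/3 ✓
(5,3)A 1/3 ✓
(5,4)B 1/2 ✓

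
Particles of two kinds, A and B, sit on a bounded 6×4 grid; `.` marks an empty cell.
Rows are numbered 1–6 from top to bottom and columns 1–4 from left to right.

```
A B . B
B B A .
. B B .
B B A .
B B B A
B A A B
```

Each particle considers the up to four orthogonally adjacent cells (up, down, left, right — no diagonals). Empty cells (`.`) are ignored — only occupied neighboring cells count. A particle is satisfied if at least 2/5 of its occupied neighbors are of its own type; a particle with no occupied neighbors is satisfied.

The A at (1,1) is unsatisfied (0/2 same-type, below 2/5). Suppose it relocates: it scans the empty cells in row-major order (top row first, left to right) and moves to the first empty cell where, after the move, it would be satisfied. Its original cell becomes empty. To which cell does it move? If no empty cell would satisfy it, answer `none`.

(2,4)

Vacating (1,1). Empty cells in order:
  (1,3): 1/3 same-type → still unsatisfied.
  (2,4): 1/2 same-type → satisfied — stop here.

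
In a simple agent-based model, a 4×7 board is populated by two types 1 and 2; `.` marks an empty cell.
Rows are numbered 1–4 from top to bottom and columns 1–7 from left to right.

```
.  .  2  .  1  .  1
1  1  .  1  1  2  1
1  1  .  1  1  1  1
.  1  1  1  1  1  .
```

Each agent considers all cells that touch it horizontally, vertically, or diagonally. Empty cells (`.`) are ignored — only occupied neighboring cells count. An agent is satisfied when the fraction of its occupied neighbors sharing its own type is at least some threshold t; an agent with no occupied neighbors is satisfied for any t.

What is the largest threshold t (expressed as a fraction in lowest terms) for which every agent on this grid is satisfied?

(1,3)2 0/2
(1,5)1 2/3
(1,7)1 1/2
(2,1)1 3/3
(2,2)1 3/4
(2,4)1 4/5
(2,5)1 5/6
(2,6)2 0/7
(2,7)1 3/4
(3,1)1 4/4
(3,2)1 5/5
(3,4)1 6/6
(3,5)1 7/8
(3,6)1 6/7
(3,7)1 3/4
(4,2)1 3/3
(4,3)1 4/4
(4,4)1 4/4
(4,5)1 5/5
(4,6)1 4/4
The smallest same-type fraction is 0/2 at (1,3), which reduces to 0/1. Any threshold above that leaves this agent unsatisfied.

0/1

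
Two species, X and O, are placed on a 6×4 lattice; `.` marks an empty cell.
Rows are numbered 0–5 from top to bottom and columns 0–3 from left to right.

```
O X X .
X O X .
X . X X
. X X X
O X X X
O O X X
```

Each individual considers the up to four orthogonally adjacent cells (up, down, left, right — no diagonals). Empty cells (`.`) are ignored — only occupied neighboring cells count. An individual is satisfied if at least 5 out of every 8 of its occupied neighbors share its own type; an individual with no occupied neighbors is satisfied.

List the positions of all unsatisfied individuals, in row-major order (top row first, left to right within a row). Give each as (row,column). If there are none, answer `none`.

(0,0)O 0/2 not
(0,1)X 1/3 not
(0,2)X 2/2 satisfied
(1,0)X 1/3 not
(1,1)O 0/3 not
(1,2)X 2/3 satisfied
(2,0)X 1/1 satisfied
(2,2)X 3/3 satisfied
(2,3)X 2/2 satisfied
(3,1)X 2/2 satisfied
(3,2)X 4/4 satisfied
(3,3)X 3/3 satisfied
(4,0)O 1/2 not
(4,1)X 2/4 not
(4,2)X 4/4 satisfied
(4,3)X 3/3 satisfied
(5,0)O 2/2 satisfied
(5,1)O 1/3 not
(5,2)X 2/3 satisfied
(5,3)X 2/2 satisfied

(0,0), (0,1), (1,0), (1,1), (4,0), (4,1), (5,1)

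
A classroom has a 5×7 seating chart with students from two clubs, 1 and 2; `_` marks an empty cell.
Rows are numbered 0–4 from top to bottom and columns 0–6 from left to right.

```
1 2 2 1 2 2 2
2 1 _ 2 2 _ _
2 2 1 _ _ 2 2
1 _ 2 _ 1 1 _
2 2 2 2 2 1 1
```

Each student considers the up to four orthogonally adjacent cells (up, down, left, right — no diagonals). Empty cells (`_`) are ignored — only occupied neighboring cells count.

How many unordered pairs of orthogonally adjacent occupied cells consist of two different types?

15

Scan each occupied cell's neighbors to the right and below so each pair is counted once.
Row 0: 1(0,0)–2(0,1)≠ 1(0,0)–2(1,0)≠ 2(0,1)–2(0,2)= 2(0,1)–1(1,1)≠ 2(0,2)–1(0,3)≠ 1(0,3)–2(0,4)≠ 1(0,3)–2(1,3)≠ 2(0,4)–2(0,5)= 2(0,4)–2(1,4)= 2(0,5)–2(0,6)=  → 6/10 unlike.
Row 1: 2(1,0)–1(1,1)≠ 2(1,0)–2(2,0)= 1(1,1)–2(2,1)≠ 2(1,3)–2(1,4)=  → 2/4 unlike.
Row 2: 2(2,0)–2(2,1)= 2(2,0)–1(3,0)≠ 2(2,1)–1(2,2)≠ 1(2,2)–2(3,2)≠ 2(2,5)–2(2,6)= 2(2,5)–1(3,5)≠  → 4/6 unlike.
Row 3: 1(3,0)–2(4,0)≠ 2(3,2)–2(4,2)= 1(3,4)–1(3,5)= 1(3,4)–2(4,4)≠ 1(3,5)–1(4,5)=  → 2/5 unlike.
Row 4: 2(4,0)–2(4,1)= 2(4,1)–2(4,2)= 2(4,2)–2(4,3)= 2(4,3)–2(4,4)= 2(4,4)–1(4,5)≠ 1(4,5)–1(4,6)=  → 1/6 unlike.
Total adjacent occupied pairs: 31; unlike-type pairs: 15.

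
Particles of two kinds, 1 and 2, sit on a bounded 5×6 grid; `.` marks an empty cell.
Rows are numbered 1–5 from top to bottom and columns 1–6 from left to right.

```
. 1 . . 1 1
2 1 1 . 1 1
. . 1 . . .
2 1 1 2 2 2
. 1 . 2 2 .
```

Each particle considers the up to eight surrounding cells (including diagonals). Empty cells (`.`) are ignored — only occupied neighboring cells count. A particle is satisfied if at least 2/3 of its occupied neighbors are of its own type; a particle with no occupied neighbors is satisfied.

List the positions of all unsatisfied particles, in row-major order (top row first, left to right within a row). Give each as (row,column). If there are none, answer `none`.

Row 1: (1,2)1 2/3 satisfied · (1,5)1 3/3 satisfied · (1,6)1 3/3 satisfied
Row 2: (2,1)2 0/2 not · (2,2)1 3/4 satisfied · (2,3)1 3/3 satisfied · (2,5)1 3/3 satisfied · (2,6)1 3/3 satisfied
Row 3: (3,3)1 4/5 satisfied
Row 4: (4,1)2 0/2 not · (4,2)1 3/4 satisfied · (4,3)1 3/5 not · (4,4)2 3/5 not · (4,5)2 4/4 satisfied · (4,6)2 2/2 satisfied
Row 5: (5,2)1 2/3 satisfied · (5,4)2 3/4 satisfied · (5,5)2 4/4 satisfied

(2,1), (4,1), (4,3), (4,4)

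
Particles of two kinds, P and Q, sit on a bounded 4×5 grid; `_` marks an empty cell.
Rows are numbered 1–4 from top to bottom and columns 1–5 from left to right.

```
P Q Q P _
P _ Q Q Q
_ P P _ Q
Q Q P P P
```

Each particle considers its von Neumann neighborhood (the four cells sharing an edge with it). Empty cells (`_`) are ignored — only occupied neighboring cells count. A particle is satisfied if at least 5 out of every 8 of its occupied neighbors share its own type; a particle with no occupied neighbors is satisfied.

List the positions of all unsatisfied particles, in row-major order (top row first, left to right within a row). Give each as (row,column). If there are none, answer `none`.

(1,1), (1,2), (1,4), (3,2), (3,5), (4,2), (4,5)

(1,1)P 1/2 not
(1,2)Q 1/2 not
(1,3)Q 2/3 satisfied
(1,4)P 0/2 not
(2,1)P 1/1 satisfied
(2,3)Q 2/3 satisfied
(2,4)Q 2/3 satisfied
(2,5)Q 2/2 satisfied
(3,2)P 1/2 not
(3,3)P 2/3 satisfied
(3,5)Q 1/2 not
(4,1)Q 1/1 satisfied
(4,2)Q 1/3 not
(4,3)P 2/3 satisfied
(4,4)P 2/2 satisfied
(4,5)P 1/2 not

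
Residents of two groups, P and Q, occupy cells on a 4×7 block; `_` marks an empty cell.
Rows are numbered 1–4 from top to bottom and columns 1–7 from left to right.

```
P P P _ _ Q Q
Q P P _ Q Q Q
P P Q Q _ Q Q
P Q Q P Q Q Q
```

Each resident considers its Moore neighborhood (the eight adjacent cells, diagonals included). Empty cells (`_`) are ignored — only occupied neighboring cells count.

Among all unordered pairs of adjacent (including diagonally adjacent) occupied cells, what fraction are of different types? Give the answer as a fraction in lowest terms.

Scan each occupied cell's neighbors to the right and below (and the two forward diagonals) so each pair is counted once.
Row 1: P(1,1)–P(1,2)= P(1,1)–Q(2,1)≠ P(1,1)–P(2,2)= P(1,2)–P(1,3)= P(1,2)–P(2,2)= P(1,2)–P(2,3)= P(1,2)–Q(2,1)≠ P(1,3)–P(2,3)= P(1,3)–P(2,2)= Q(1,6)–Q(1,7)= Q(1,6)–Q(2,6)= Q(1,6)–Q(2,7)= Q(1,6)–Q(2,5)= Q(1,7)–Q(2,7)= Q(1,7)–Q(2,6)=  → 2/15 unlike.
Row 2: Q(2,1)–P(2,2)≠ Q(2,1)–P(3,1)≠ Q(2,1)–P(3,2)≠ P(2,2)–P(2,3)= P(2,2)–P(3,2)= P(2,2)–Q(3,3)≠ P(2,2)–P(3,1)= P(2,3)–Q(3,3)≠ P(2,3)–Q(3,4)≠ P(2,3)–P(3,2)= Q(2,5)–Q(2,6)= Q(2,5)–Q(3,6)= Q(2,5)–Q(3,4)= Q(2,6)–Q(2,7)= Q(2,6)–Q(3,6)= Q(2,6)–Q(3,7)= Q(2,7)–Q(3,7)= Q(2,7)–Q(3,6)=  → 6/18 unlike.
Row 3: P(3,1)–P(3,2)= P(3,1)–P(4,1)= P(3,1)–Q(4,2)≠ P(3,2)–Q(3,3)≠ P(3,2)–Q(4,2)≠ P(3,2)–Q(4,3)≠ P(3,2)–P(4,1)= Q(3,3)–Q(3,4)= Q(3,3)–Q(4,3)= Q(3,3)–P(4,4)≠ Q(3,3)–Q(4,2)= Q(3,4)–P(4,4)≠ Q(3,4)–Q(4,5)= Q(3,4)–Q(4,3)= Q(3,6)–Q(3,7)= Q(3,6)–Q(4,6)= Q(3,6)–Q(4,7)= Q(3,6)–Q(4,5)= Q(3,7)–Q(4,7)= Q(3,7)–Q(4,6)=  → 6/20 unlike.
Row 4: P(4,1)–Q(4,2)≠ Q(4,2)–Q(4,3)= Q(4,3)–P(4,4)≠ P(4,4)–Q(4,5)≠ Q(4,5)–Q(4,6)= Q(4,6)–Q(4,7)=  → 3/6 unlike.
Total adjacent occupied pairs: 59; unlike-type pairs: 17.
17/59 is already in lowest terms.

17/59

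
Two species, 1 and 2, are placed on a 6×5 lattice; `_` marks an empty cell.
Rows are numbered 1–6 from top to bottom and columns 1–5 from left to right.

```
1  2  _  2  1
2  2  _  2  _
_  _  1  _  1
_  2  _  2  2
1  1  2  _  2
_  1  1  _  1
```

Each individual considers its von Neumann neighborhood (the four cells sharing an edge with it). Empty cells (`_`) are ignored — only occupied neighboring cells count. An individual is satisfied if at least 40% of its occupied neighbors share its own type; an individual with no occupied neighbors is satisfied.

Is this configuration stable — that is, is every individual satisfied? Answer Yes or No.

No

(1,1)1 0/2 ✗
(1,2)2 1/2 ✓
(1,4)2 1/2 ✓
(1,5)1 0/1 ✗
(2,1)2 1/2 ✓
(2,2)2 2/2 ✓
(2,4)2 1/1 ✓
(3,3)1 0/0 ✓
(3,5)1 0/1 ✗
(4,2)2 0/1 ✗
(4,4)2 1/1 ✓
(4,5)2 2/3 ✓
(5,1)1 1/1 ✓
(5,2)1 2/4 ✓
(5,3)2 0/2 ✗
(5,5)2 1/2 ✓
(6,2)1 2/2 ✓
(6,3)1 1/2 ✓
(6,5)1 0/1 ✗
For instance (1,1) has only 0/2 same-type neighbors, below 2/5.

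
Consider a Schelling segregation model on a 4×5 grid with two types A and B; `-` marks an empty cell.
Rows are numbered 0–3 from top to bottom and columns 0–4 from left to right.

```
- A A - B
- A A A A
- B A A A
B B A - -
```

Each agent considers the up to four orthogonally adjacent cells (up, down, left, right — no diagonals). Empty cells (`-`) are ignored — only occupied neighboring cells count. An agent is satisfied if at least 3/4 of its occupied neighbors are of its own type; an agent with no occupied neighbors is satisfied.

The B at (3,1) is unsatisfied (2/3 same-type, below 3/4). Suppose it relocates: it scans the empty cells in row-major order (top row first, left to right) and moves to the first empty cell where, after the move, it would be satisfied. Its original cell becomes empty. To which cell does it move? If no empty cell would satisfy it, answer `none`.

Vacating (3,1). Empty cells in order:
  (0,0): 0/1 same-type → still unsatisfied.
  (0,3): 1/3 same-type → still unsatisfied.
  (1,0): 0/1 same-type → still unsatisfied.
  (2,0): 2/2 same-type → satisfied — stop here.

(2,0)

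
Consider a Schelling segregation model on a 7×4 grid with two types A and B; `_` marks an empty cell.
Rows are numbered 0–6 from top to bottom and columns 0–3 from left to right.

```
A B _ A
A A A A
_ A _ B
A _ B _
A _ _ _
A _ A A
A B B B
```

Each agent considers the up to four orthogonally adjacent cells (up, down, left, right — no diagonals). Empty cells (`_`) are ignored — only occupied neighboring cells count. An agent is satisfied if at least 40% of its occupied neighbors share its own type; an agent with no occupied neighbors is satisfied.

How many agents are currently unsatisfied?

2

Row 0: (0,0)A 1/2 ok · (0,1)B 0/2 unhappy · (0,3)A 1/1 ok
Row 1: (1,0)A 2/2 ok · (1,1)A 3/4 ok · (1,2)A 2/2 ok · (1,3)A 2/3 ok
Row 2: (2,1)A 1/1 ok · (2,3)B 0/1 unhappy
Row 3: (3,0)A 1/1 ok · (3,2)B 0/0 ok
Row 4: (4,0)A 2/2 ok
Row 5: (5,0)A 2/2 ok · (5,2)A 1/2 ok · (5,3)A 1/2 ok
Row 6: (6,0)A 1/2 ok · (6,1)B 1/2 ok · (6,2)B 2/3 ok · (6,3)B 1/2 ok
Unsatisfied: (0,1), (2,3) — 2 in total.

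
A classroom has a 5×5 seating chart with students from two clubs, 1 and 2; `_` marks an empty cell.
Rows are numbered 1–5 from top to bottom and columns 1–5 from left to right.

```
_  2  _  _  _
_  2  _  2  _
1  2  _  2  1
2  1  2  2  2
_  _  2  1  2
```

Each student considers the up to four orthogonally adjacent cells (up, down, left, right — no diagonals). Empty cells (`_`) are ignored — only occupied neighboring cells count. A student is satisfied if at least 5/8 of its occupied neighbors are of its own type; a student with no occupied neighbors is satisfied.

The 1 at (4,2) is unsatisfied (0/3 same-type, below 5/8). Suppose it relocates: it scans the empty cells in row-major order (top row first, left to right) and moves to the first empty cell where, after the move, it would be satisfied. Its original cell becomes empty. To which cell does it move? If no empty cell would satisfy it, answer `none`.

(1,5)

Vacating (4,2). Empty cells in order:
  (1,1): 0/1 same-type → still unsatisfied.
  (1,3): 0/1 same-type → still unsatisfied.
  (1,4): 0/1 same-type → still unsatisfied.
  (1,5): 0/0 same-type → satisfied — stop here.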